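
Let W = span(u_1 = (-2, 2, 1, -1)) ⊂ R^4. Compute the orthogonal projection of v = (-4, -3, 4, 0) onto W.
proj_W(v) = (-6/5, 6/5, 3/5, -3/5)

Set up U = [u_1 | ... | u_1] ∈ R^(4×1). The projector onto W = col(U) is P = U (U^T U)^(-1) U^T.
Compute U^T U =
  [10],
and U^T v = (6).
Solve U^T U · c = U^T v for the coefficients: c = (3/5). The projection is proj_W(v) = U c.
Check: (v - proj_W(v)) · u_1 = 0  (should be 0).
Result: proj_W(v) = (-6/5, 6/5, 3/5, -3/5).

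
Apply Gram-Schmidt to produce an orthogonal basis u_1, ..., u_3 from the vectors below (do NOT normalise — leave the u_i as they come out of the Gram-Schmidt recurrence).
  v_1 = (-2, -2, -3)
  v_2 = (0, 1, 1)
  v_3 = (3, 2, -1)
Orthogonal basis:
  u_1 = (-2, -2, -3)
  u_2 = (-10/17, 7/17, 2/17)
  u_3 = (1, 2, -2)

Apply the Gram-Schmidt recurrence
  u_1 = v_1
  u_i = v_i − Σ_{j<i} ((v_i · u_j) / (u_j · u_j)) · u_j.

Step by step this gives:
  u_1 = (-2, -2, -3)
  u_2 = (-10/17, 7/17, 2/17)
  u_3 = (1, 2, -2)

Orthogonality check:
  u_2 · u_1 = 0 (should be 0)
  u_3 · u_1 = 0 (should be 0)
  u_3 · u_2 = 0 (should be 0)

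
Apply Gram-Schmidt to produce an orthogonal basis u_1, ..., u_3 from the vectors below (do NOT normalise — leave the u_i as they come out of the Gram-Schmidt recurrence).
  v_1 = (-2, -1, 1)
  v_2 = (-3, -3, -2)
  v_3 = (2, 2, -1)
Orthogonal basis:
  u_1 = (-2, -1, 1)
  u_2 = (-2/3, -11/6, -19/6)
  u_3 = (-35/83, 49/83, -21/83)

Apply the Gram-Schmidt recurrence
  u_1 = v_1
  u_i = v_i − Σ_{j<i} ((v_i · u_j) / (u_j · u_j)) · u_j.

Step by step this gives:
  u_1 = (-2, -1, 1)
  u_2 = (-2/3, -11/6, -19/6)
  u_3 = (-35/83, 49/83, -21/83)

Orthogonality check:
  u_2 · u_1 = 0 (should be 0)
  u_3 · u_1 = 0 (should be 0)
  u_3 · u_2 = 0 (should be 0)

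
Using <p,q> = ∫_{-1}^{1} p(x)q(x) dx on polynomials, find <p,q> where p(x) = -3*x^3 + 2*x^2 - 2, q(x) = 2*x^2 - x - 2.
<p,q> = 82/15

Expand the product: p(x)·q(x) = -6*x^5 + 7*x^4 + 4*x^3 - 8*x^2 + 2*x + 4.
∫_{-1}^{1} of each monomial x^k gives [2/(k+1) if k even, 0 if k odd]. Integrating term-by-term (or equivalently evaluating the antiderivative F(x) = -x^6 + 7*x^5/5 + x^4 - 8*x^3/3 + x^2 + 4*x at the endpoints):
  F(1) − F(−1) = 56/15 − (-26/15) = 82/15.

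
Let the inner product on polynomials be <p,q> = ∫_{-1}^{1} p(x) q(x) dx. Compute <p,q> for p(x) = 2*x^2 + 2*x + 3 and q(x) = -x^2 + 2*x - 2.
<p,q> = -74/5

Expand the product: p(x)·q(x) = -2*x^4 + 2*x^3 - 3*x^2 + 2*x - 6.
∫_{-1}^{1} of each monomial x^k gives [2/(k+1) if k even, 0 if k odd]. Integrating term-by-term (or equivalently evaluating the antiderivative F(x) = -2*x^5/5 + x^4/2 - x^3 + x^2 - 6*x at the endpoints):
  F(1) − F(−1) = -59/10 − (89/10) = -74/5.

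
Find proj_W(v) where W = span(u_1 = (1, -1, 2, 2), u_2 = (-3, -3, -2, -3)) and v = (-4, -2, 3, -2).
proj_W(v) = (-12/7, -24/7, 0, -6/7)

Set up U = [u_1 | ... | u_2] ∈ R^(4×2). The projector onto W = col(U) is P = U (U^T U)^(-1) U^T.
Compute U^T U =
  [10, -10]
  [-10, 31],
and U^T v = (0, 18).
Solve U^T U · c = U^T v for the coefficients: c = (6/7, 6/7). The projection is proj_W(v) = U c.
Check: (v - proj_W(v)) · u_1 = 0  (should be 0).
Check: (v - proj_W(v)) · u_2 = 0  (should be 0).
Result: proj_W(v) = (-12/7, -24/7, 0, -6/7).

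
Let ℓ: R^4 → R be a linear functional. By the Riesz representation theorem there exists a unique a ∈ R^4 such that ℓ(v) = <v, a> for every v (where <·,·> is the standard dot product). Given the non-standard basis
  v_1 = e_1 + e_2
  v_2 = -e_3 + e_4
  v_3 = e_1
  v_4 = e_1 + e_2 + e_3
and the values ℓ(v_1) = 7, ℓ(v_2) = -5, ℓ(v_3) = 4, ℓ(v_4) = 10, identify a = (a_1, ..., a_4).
a = (4, 3, 3, -2)

Write a = (a_1, ..., a_4) in the standard basis. For each basis vector v_i, ℓ(v_i) = <v_i, a> is a linear equation in the a_j's. Collect the n equations into a matrix system V a = ℓ, where row i of V is v_i (expressed in the standard basis). Since V is invertible (lower-triangular with 1s on the diagonal, up to permutation), solve by back-substitution:
  V =
[[1, 1, 0, 0],
 [0, 0, -1, 1],
 [1, 0, 0, 0],
 [1, 1, 1, 0]]
  V a = (7, -5, 4, 10)
Solving gives a = (4, 3, 3, -2).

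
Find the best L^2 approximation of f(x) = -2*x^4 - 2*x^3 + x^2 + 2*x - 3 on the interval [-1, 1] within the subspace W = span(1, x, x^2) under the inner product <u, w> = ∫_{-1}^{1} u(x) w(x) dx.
g(x) = -5*x^2/7 + 4*x/5 - 99/35

The best approximation g ∈ W is the orthogonal projection of f onto W. Writing g = a_0 + a_1 x + a_2 x^2, the coefficients solve the normal equations G · a = b where
  G_{ij} = <φ_i, φ_j> and b_i = <f, φ_i>, with φ_0 = 1, φ_1 = x, φ_2 = x^2.
G =
  [2, 0, 2/3]
  [0, 2/3, 0]
  [2/3, 0, 2/5],
b = (-92/15, 8/15, -76/35).
Solving gives a_0 = -99/35, a_1 = 4/5, a_2 = -5/7, so
  g(x) = -5*x^2/7 + 4*x/5 - 99/35.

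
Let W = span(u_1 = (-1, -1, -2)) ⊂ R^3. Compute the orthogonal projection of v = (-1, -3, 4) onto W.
proj_W(v) = (2/3, 2/3, 4/3)

Set up U = [u_1 | ... | u_1] ∈ R^(3×1). The projector onto W = col(U) is P = U (U^T U)^(-1) U^T.
Compute U^T U =
  [6],
and U^T v = (-4).
Solve U^T U · c = U^T v for the coefficients: c = (-2/3). The projection is proj_W(v) = U c.
Check: (v - proj_W(v)) · u_1 = 0  (should be 0).
Result: proj_W(v) = (2/3, 2/3, 4/3).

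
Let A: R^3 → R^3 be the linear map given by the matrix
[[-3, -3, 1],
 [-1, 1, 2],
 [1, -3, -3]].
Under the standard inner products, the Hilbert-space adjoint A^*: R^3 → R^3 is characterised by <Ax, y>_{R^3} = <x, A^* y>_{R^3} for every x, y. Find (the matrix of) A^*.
A^* = A^T =
[[-3, -1, 1],
 [-3, 1, -3],
 [1, 2, -3]]

For real matrices with standard dot products, the defining identity <Ax, y> = <x, A^* y> gives (Ax)^T y = x^T (A^*) y, i.e. x^T A^T y = x^T (A^*) y. Since this holds for all x, y, we must have A^* = A^T. Therefore
A^* =
[[-3, -1, 1],
 [-3, 1, -3],
 [1, 2, -3]].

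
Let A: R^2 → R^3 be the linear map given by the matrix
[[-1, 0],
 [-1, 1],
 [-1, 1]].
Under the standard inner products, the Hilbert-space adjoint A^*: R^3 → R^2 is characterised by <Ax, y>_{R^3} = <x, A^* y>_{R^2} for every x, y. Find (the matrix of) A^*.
A^* = A^T =
[[-1, -1, -1],
 [0, 1, 1]]

For real matrices with standard dot products, the defining identity <Ax, y> = <x, A^* y> gives (Ax)^T y = x^T (A^*) y, i.e. x^T A^T y = x^T (A^*) y. Since this holds for all x, y, we must have A^* = A^T. Therefore
A^* =
[[-1, -1, -1],
 [0, 1, 1]].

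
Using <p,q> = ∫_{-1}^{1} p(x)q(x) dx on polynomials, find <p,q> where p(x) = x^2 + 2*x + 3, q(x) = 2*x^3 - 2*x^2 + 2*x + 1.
<p,q> = 92/15

Expand the product: p(x)·q(x) = 2*x^5 + 2*x^4 + 4*x^3 - x^2 + 8*x + 3.
∫_{-1}^{1} of each monomial x^k gives [2/(k+1) if k even, 0 if k odd]. Integrating term-by-term (or equivalently evaluating the antiderivative F(x) = x^6/3 + 2*x^5/5 + x^4 - x^3/3 + 4*x^2 + 3*x at the endpoints):
  F(1) − F(−1) = 42/5 − (34/15) = 92/15.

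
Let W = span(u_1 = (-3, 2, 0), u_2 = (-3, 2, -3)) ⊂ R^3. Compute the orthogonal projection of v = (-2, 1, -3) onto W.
proj_W(v) = (-24/13, 16/13, -3)

Set up U = [u_1 | ... | u_2] ∈ R^(3×2). The projector onto W = col(U) is P = U (U^T U)^(-1) U^T.
Compute U^T U =
  [13, 13]
  [13, 22],
and U^T v = (8, 17).
Solve U^T U · c = U^T v for the coefficients: c = (-5/13, 1). The projection is proj_W(v) = U c.
Check: (v - proj_W(v)) · u_1 = 0  (should be 0).
Check: (v - proj_W(v)) · u_2 = 0  (should be 0).
Result: proj_W(v) = (-24/13, 16/13, -3).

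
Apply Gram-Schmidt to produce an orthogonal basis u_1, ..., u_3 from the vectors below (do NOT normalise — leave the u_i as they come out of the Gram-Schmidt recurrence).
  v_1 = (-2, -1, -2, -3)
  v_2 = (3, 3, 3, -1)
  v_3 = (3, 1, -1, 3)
Orthogonal basis:
  u_1 = (-2, -1, -2, -3)
  u_2 = (5/3, 7/3, 5/3, -3)
  u_3 = (31/18, 11/18, -41/18, 1/6)

Apply the Gram-Schmidt recurrence
  u_1 = v_1
  u_i = v_i − Σ_{j<i} ((v_i · u_j) / (u_j · u_j)) · u_j.

Step by step this gives:
  u_1 = (-2, -1, -2, -3)
  u_2 = (5/3, 7/3, 5/3, -3)
  u_3 = (31/18, 11/18, -41/18, 1/6)

Orthogonality check:
  u_2 · u_1 = 0 (should be 0)
  u_3 · u_1 = 0 (should be 0)
  u_3 · u_2 = 0 (should be 0)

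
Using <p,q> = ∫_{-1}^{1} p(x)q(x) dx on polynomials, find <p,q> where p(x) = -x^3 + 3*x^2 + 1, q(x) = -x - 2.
<p,q> = -38/5

Expand the product: p(x)·q(x) = x^4 - x^3 - 6*x^2 - x - 2.
∫_{-1}^{1} of each monomial x^k gives [2/(k+1) if k even, 0 if k odd]. Integrating term-by-term (or equivalently evaluating the antiderivative F(x) = x^5/5 - x^4/4 - 2*x^3 - x^2/2 - 2*x at the endpoints):
  F(1) − F(−1) = -91/20 − (61/20) = -38/5.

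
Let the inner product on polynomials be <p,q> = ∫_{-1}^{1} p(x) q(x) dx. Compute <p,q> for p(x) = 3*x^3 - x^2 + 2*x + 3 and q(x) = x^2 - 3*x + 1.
<p,q> = -2/3

Expand the product: p(x)·q(x) = 3*x^5 - 10*x^4 + 8*x^3 - 4*x^2 - 7*x + 3.
∫_{-1}^{1} of each monomial x^k gives [2/(k+1) if k even, 0 if k odd]. Integrating term-by-term (or equivalently evaluating the antiderivative F(x) = x^6/2 - 2*x^5 + 2*x^4 - 4*x^3/3 - 7*x^2/2 + 3*x at the endpoints):
  F(1) − F(−1) = -4/3 − (-2/3) = -2/3.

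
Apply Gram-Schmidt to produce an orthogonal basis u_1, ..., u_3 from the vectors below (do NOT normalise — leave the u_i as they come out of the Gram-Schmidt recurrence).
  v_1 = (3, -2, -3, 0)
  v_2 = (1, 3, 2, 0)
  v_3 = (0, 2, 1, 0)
Orthogonal basis:
  u_1 = (3, -2, -3, 0)
  u_2 = (49/22, 24/11, 17/22, 0)
  u_3 = (-35/227, 63/227, -77/227, 0)

Apply the Gram-Schmidt recurrence
  u_1 = v_1
  u_i = v_i − Σ_{j<i} ((v_i · u_j) / (u_j · u_j)) · u_j.

Step by step this gives:
  u_1 = (3, -2, -3, 0)
  u_2 = (49/22, 24/11, 17/22, 0)
  u_3 = (-35/227, 63/227, -77/227, 0)

Orthogonality check:
  u_2 · u_1 = 0 (should be 0)
  u_3 · u_1 = 0 (should be 0)
  u_3 · u_2 = 0 (should be 0)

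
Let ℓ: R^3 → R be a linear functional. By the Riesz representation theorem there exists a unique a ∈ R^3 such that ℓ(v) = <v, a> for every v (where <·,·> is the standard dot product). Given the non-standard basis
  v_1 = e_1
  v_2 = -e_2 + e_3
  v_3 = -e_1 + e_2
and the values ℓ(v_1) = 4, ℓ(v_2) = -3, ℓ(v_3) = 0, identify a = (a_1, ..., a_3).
a = (4, 4, 1)

Write a = (a_1, ..., a_3) in the standard basis. For each basis vector v_i, ℓ(v_i) = <v_i, a> is a linear equation in the a_j's. Collect the n equations into a matrix system V a = ℓ, where row i of V is v_i (expressed in the standard basis). Since V is invertible (lower-triangular with 1s on the diagonal, up to permutation), solve by back-substitution:
  V =
[[1, 0, 0],
 [0, -1, 1],
 [-1, 1, 0]]
  V a = (4, -3, 0)
Solving gives a = (4, 4, 1).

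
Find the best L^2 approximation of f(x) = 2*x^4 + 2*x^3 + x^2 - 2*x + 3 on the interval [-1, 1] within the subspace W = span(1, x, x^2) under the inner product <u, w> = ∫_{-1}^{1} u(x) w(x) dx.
g(x) = 19*x^2/7 - 4*x/5 + 99/35

The best approximation g ∈ W is the orthogonal projection of f onto W. Writing g = a_0 + a_1 x + a_2 x^2, the coefficients solve the normal equations G · a = b where
  G_{ij} = <φ_i, φ_j> and b_i = <f, φ_i>, with φ_0 = 1, φ_1 = x, φ_2 = x^2.
G =
  [2, 0, 2/3]
  [0, 2/3, 0]
  [2/3, 0, 2/5],
b = (112/15, -8/15, 104/35).
Solving gives a_0 = 99/35, a_1 = -4/5, a_2 = 19/7, so
  g(x) = 19*x^2/7 - 4*x/5 + 99/35.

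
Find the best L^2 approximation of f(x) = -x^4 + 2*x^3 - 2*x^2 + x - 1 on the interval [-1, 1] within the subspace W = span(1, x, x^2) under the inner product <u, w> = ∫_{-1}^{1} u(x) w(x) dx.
g(x) = -20*x^2/7 + 11*x/5 - 32/35

The best approximation g ∈ W is the orthogonal projection of f onto W. Writing g = a_0 + a_1 x + a_2 x^2, the coefficients solve the normal equations G · a = b where
  G_{ij} = <φ_i, φ_j> and b_i = <f, φ_i>, with φ_0 = 1, φ_1 = x, φ_2 = x^2.
G =
  [2, 0, 2/3]
  [0, 2/3, 0]
  [2/3, 0, 2/5],
b = (-56/15, 22/15, -184/105).
Solving gives a_0 = -32/35, a_1 = 11/5, a_2 = -20/7, so
  g(x) = -20*x^2/7 + 11*x/5 - 32/35.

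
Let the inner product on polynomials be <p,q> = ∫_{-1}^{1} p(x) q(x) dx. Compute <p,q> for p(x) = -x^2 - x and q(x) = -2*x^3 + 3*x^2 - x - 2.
<p,q> = 8/5

Expand the product: p(x)·q(x) = 2*x^5 - x^4 - 2*x^3 + 3*x^2 + 2*x.
∫_{-1}^{1} of each monomial x^k gives [2/(k+1) if k even, 0 if k odd]. Integrating term-by-term (or equivalently evaluating the antiderivative F(x) = x^6/3 - x^5/5 - x^4/2 + x^3 + x^2 at the endpoints):
  F(1) − F(−1) = 49/30 − (1/30) = 8/5.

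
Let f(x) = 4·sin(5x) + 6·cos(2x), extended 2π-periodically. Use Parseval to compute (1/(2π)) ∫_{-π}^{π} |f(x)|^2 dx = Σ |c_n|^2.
Σ |c_n|^2 = 26

Expand |f|^2 and use orthogonality of {sin(nx), cos(mx)} on [-π, π]:
  ∫_{-π}^{π} sin(nx)^2 dx = π, ∫ cos(mx)^2 dx = π, and cross terms integrate to 0.
So ∫_{-π}^{π} f(x)^2 dx = 4^2 · π + 6^2 · π = (16 + 36)π.
Divide by 2π: (16 + 36)/2 = 26.
By Parseval, this equals Σ |c_n|^2.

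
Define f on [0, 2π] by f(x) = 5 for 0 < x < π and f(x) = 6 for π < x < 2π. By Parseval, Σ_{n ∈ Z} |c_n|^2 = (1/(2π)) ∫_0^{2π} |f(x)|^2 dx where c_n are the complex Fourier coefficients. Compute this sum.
Σ |c_n|^2 = 61/2

Parseval equates the L^2 energy of f (normalised by 1/(2π)) with the ℓ^2 sum of its Fourier coefficients: (1/(2π)) ∫_0^{2π} |f|^2 = Σ |c_n|^2.
Compute the left side: (1/(2π)) [∫_0^π 5^2 dx + ∫_π^{2π} 6^2 dx] = (1/(2π)) · (25π + 36π) = (25 + 36)/2 = 61/2.
So Σ_{n ∈ Z} |c_n|^2 = 61/2.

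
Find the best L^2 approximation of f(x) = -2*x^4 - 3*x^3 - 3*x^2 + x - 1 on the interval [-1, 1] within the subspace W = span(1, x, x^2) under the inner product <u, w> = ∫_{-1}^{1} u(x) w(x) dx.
g(x) = -33*x^2/7 - 4*x/5 - 29/35

The best approximation g ∈ W is the orthogonal projection of f onto W. Writing g = a_0 + a_1 x + a_2 x^2, the coefficients solve the normal equations G · a = b where
  G_{ij} = <φ_i, φ_j> and b_i = <f, φ_i>, with φ_0 = 1, φ_1 = x, φ_2 = x^2.
G =
  [2, 0, 2/3]
  [0, 2/3, 0]
  [2/3, 0, 2/5],
b = (-24/5, -8/15, -256/105).
Solving gives a_0 = -29/35, a_1 = -4/5, a_2 = -33/7, so
  g(x) = -33*x^2/7 - 4*x/5 - 29/35.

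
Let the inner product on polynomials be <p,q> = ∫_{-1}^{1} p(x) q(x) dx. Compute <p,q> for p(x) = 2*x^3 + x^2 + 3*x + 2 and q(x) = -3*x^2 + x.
<p,q> = -12/5

Expand the product: p(x)·q(x) = -6*x^5 - x^4 - 8*x^3 - 3*x^2 + 2*x.
∫_{-1}^{1} of each monomial x^k gives [2/(k+1) if k even, 0 if k odd]. Integrating term-by-term (or equivalently evaluating the antiderivative F(x) = -x^6 - x^5/5 - 2*x^4 - x^3 + x^2 at the endpoints):
  F(1) − F(−1) = -16/5 − (-4/5) = -12/5.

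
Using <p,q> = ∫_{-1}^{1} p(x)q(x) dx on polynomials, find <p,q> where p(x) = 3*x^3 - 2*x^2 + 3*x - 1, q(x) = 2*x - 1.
<p,q> = 146/15

Expand the product: p(x)·q(x) = 6*x^4 - 7*x^3 + 8*x^2 - 5*x + 1.
∫_{-1}^{1} of each monomial x^k gives [2/(k+1) if k even, 0 if k odd]. Integrating term-by-term (or equivalently evaluating the antiderivative F(x) = 6*x^5/5 - 7*x^4/4 + 8*x^3/3 - 5*x^2/2 + x at the endpoints):
  F(1) − F(−1) = 37/60 − (-547/60) = 146/15.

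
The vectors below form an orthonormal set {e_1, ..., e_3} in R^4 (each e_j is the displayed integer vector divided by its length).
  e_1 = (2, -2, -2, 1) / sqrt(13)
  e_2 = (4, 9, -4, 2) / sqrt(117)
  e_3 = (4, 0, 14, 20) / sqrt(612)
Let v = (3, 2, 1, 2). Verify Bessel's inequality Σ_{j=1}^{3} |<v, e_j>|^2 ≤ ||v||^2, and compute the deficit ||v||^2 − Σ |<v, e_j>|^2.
Σ |<v, e_j>|^2 = 257/17; ||v||^2 = 18; deficit = 49/17

Write each e_j = u_j / sqrt(<u_j, u_j>) where u_j is the displayed integer vector. Then <v, e_j> = <v, u_j> / sqrt(<u_j, u_j>), so |<v, e_j>|^2 = <v, u_j>^2 / <u_j, u_j>.
Coefficients: <v, e_1> = 2/sqrt(13), <v, e_2> = 30/sqrt(117), <v, e_3> = 66/sqrt(612).
Square and sum: Σ |<v, e_j>|^2 = 257/17.
Compute ||v||^2 = v·v = 18.
Deficit = 18 − 257/17 = 49/17 ≥ 0, confirming Bessel's inequality. (The deficit equals ||v − Σ <v,e_j> e_j||^2, the squared distance from v to span{e_j}.)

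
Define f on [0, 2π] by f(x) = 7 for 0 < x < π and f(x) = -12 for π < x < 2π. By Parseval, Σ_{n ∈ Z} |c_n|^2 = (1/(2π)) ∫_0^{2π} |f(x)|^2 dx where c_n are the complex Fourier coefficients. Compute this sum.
Σ |c_n|^2 = 193/2

Parseval equates the L^2 energy of f (normalised by 1/(2π)) with the ℓ^2 sum of its Fourier coefficients: (1/(2π)) ∫_0^{2π} |f|^2 = Σ |c_n|^2.
Compute the left side: (1/(2π)) [∫_0^π 7^2 dx + ∫_π^{2π} (-12)^2 dx] = (1/(2π)) · (49π + 144π) = (49 + 144)/2 = 193/2.
So Σ_{n ∈ Z} |c_n|^2 = 193/2.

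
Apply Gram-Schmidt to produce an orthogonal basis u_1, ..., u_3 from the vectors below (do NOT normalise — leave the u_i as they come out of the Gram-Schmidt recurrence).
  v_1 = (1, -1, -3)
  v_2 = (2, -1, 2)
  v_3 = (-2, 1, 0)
Orthogonal basis:
  u_1 = (1, -1, -3)
  u_2 = (25/11, -14/11, 13/11)
  u_3 = (-1/9, -8/45, 1/45)

Apply the Gram-Schmidt recurrence
  u_1 = v_1
  u_i = v_i − Σ_{j<i} ((v_i · u_j) / (u_j · u_j)) · u_j.

Step by step this gives:
  u_1 = (1, -1, -3)
  u_2 = (25/11, -14/11, 13/11)
  u_3 = (-1/9, -8/45, 1/45)

Orthogonality check:
  u_2 · u_1 = 0 (should be 0)
  u_3 · u_1 = 0 (should be 0)
  u_3 · u_2 = 0 (should be 0)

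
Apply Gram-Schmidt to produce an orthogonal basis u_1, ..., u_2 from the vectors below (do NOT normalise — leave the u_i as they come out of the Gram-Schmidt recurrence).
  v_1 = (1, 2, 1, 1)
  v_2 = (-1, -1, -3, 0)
Orthogonal basis:
  u_1 = (1, 2, 1, 1)
  u_2 = (-1/7, 5/7, -15/7, 6/7)

Apply the Gram-Schmidt recurrence
  u_1 = v_1
  u_i = v_i − Σ_{j<i} ((v_i · u_j) / (u_j · u_j)) · u_j.

Step by step this gives:
  u_1 = (1, 2, 1, 1)
  u_2 = (-1/7, 5/7, -15/7, 6/7)

Orthogonality check:
  u_2 · u_1 = 0 (should be 0)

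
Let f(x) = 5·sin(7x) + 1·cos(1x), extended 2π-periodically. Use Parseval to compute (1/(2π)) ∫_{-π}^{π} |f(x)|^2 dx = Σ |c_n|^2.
Σ |c_n|^2 = 13

Expand |f|^2 and use orthogonality of {sin(nx), cos(mx)} on [-π, π]:
  ∫_{-π}^{π} sin(nx)^2 dx = π, ∫ cos(mx)^2 dx = π, and cross terms integrate to 0.
So ∫_{-π}^{π} f(x)^2 dx = 5^2 · π + 1^2 · π = (25 + 1)π.
Divide by 2π: (25 + 1)/2 = 13.
By Parseval, this equals Σ |c_n|^2.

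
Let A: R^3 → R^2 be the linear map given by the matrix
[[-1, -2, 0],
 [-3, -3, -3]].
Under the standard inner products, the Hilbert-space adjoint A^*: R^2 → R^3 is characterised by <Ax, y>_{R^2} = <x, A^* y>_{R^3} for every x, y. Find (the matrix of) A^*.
A^* = A^T =
[[-1, -3],
 [-2, -3],
 [0, -3]]

For real matrices with standard dot products, the defining identity <Ax, y> = <x, A^* y> gives (Ax)^T y = x^T (A^*) y, i.e. x^T A^T y = x^T (A^*) y. Since this holds for all x, y, we must have A^* = A^T. Therefore
A^* =
[[-1, -3],
 [-2, -3],
 [0, -3]].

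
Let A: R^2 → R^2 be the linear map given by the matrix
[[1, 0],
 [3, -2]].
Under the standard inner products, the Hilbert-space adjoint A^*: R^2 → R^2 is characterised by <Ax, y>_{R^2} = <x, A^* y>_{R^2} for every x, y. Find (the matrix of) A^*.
A^* = A^T =
[[1, 3],
 [0, -2]]

For real matrices with standard dot products, the defining identity <Ax, y> = <x, A^* y> gives (Ax)^T y = x^T (A^*) y, i.e. x^T A^T y = x^T (A^*) y. Since this holds for all x, y, we must have A^* = A^T. Therefore
A^* =
[[1, 3],
 [0, -2]].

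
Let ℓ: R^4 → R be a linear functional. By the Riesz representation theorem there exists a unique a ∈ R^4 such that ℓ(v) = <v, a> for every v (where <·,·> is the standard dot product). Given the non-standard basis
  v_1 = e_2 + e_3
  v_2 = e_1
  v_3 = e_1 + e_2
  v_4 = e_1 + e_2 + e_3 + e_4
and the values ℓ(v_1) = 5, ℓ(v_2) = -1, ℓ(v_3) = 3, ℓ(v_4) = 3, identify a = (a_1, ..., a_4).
a = (-1, 4, 1, -1)

Write a = (a_1, ..., a_4) in the standard basis. For each basis vector v_i, ℓ(v_i) = <v_i, a> is a linear equation in the a_j's. Collect the n equations into a matrix system V a = ℓ, where row i of V is v_i (expressed in the standard basis). Since V is invertible (lower-triangular with 1s on the diagonal, up to permutation), solve by back-substitution:
  V =
[[0, 1, 1, 0],
 [1, 0, 0, 0],
 [1, 1, 0, 0],
 [1, 1, 1, 1]]
  V a = (5, -1, 3, 3)
Solving gives a = (-1, 4, 1, -1).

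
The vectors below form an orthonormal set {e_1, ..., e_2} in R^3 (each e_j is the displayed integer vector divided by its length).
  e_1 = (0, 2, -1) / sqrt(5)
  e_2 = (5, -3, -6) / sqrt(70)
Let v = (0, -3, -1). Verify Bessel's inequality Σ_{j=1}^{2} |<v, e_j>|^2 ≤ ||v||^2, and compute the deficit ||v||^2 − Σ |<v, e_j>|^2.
Σ |<v, e_j>|^2 = 115/14; ||v||^2 = 10; deficit = 25/14

Write each e_j = u_j / sqrt(<u_j, u_j>) where u_j is the displayed integer vector. Then <v, e_j> = <v, u_j> / sqrt(<u_j, u_j>), so |<v, e_j>|^2 = <v, u_j>^2 / <u_j, u_j>.
Coefficients: <v, e_1> = -5/sqrt(5), <v, e_2> = 15/sqrt(70).
Square and sum: Σ |<v, e_j>|^2 = 115/14.
Compute ||v||^2 = v·v = 10.
Deficit = 10 − 115/14 = 25/14 ≥ 0, confirming Bessel's inequality. (The deficit equals ||v − Σ <v,e_j> e_j||^2, the squared distance from v to span{e_j}.)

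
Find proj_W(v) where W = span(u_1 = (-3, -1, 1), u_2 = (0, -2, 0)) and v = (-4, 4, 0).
proj_W(v) = (-18/5, 4, 6/5)

Set up U = [u_1 | ... | u_2] ∈ R^(3×2). The projector onto W = col(U) is P = U (U^T U)^(-1) U^T.
Compute U^T U =
  [11, 2]
  [2, 4],
and U^T v = (8, -8).
Solve U^T U · c = U^T v for the coefficients: c = (6/5, -13/5). The projection is proj_W(v) = U c.
Check: (v - proj_W(v)) · u_1 = 0  (should be 0).
Check: (v - proj_W(v)) · u_2 = 0  (should be 0).
Result: proj_W(v) = (-18/5, 4, 6/5).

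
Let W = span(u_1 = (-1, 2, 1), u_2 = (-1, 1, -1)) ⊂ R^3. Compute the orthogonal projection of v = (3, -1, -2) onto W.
proj_W(v) = (15/14, -16/7, -19/14)

Set up U = [u_1 | ... | u_2] ∈ R^(3×2). The projector onto W = col(U) is P = U (U^T U)^(-1) U^T.
Compute U^T U =
  [6, 2]
  [2, 3],
and U^T v = (-7, -2).
Solve U^T U · c = U^T v for the coefficients: c = (-17/14, 1/7). The projection is proj_W(v) = U c.
Check: (v - proj_W(v)) · u_1 = 0  (should be 0).
Check: (v - proj_W(v)) · u_2 = 0  (should be 0).
Result: proj_W(v) = (15/14, -16/7, -19/14).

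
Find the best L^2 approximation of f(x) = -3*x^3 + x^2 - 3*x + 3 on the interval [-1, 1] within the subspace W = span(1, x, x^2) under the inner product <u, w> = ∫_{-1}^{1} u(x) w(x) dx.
g(x) = x^2 - 24*x/5 + 3

The best approximation g ∈ W is the orthogonal projection of f onto W. Writing g = a_0 + a_1 x + a_2 x^2, the coefficients solve the normal equations G · a = b where
  G_{ij} = <φ_i, φ_j> and b_i = <f, φ_i>, with φ_0 = 1, φ_1 = x, φ_2 = x^2.
G =
  [2, 0, 2/3]
  [0, 2/3, 0]
  [2/3, 0, 2/5],
b = (20/3, -16/5, 12/5).
Solving gives a_0 = 3, a_1 = -24/5, a_2 = 1, so
  g(x) = x^2 - 24*x/5 + 3.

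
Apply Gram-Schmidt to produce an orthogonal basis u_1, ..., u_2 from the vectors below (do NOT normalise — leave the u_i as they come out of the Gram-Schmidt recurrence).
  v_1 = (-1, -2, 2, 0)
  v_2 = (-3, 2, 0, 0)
Orthogonal basis:
  u_1 = (-1, -2, 2, 0)
  u_2 = (-28/9, 16/9, 2/9, 0)

Apply the Gram-Schmidt recurrence
  u_1 = v_1
  u_i = v_i − Σ_{j<i} ((v_i · u_j) / (u_j · u_j)) · u_j.

Step by step this gives:
  u_1 = (-1, -2, 2, 0)
  u_2 = (-28/9, 16/9, 2/9, 0)

Orthogonality check:
  u_2 · u_1 = 0 (should be 0)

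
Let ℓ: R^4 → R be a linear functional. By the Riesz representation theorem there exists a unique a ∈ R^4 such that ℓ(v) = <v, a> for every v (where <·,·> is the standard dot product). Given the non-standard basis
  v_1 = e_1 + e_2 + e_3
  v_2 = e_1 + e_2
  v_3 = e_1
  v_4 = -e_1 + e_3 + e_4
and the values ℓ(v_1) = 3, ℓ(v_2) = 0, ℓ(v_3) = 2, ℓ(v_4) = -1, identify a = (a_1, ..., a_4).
a = (2, -2, 3, -2)

Write a = (a_1, ..., a_4) in the standard basis. For each basis vector v_i, ℓ(v_i) = <v_i, a> is a linear equation in the a_j's. Collect the n equations into a matrix system V a = ℓ, where row i of V is v_i (expressed in the standard basis). Since V is invertible (lower-triangular with 1s on the diagonal, up to permutation), solve by back-substitution:
  V =
[[1, 1, 1, 0],
 [1, 1, 0, 0],
 [1, 0, 0, 0],
 [-1, 0, 1, 1]]
  V a = (3, 0, 2, -1)
Solving gives a = (2, -2, 3, -2).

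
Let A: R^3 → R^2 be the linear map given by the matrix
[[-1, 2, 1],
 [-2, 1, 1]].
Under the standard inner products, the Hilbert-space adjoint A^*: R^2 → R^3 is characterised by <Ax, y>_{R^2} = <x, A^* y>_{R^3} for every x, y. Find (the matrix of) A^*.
A^* = A^T =
[[-1, -2],
 [2, 1],
 [1, 1]]

For real matrices with standard dot products, the defining identity <Ax, y> = <x, A^* y> gives (Ax)^T y = x^T (A^*) y, i.e. x^T A^T y = x^T (A^*) y. Since this holds for all x, y, we must have A^* = A^T. Therefore
A^* =
[[-1, -2],
 [2, 1],
 [1, 1]].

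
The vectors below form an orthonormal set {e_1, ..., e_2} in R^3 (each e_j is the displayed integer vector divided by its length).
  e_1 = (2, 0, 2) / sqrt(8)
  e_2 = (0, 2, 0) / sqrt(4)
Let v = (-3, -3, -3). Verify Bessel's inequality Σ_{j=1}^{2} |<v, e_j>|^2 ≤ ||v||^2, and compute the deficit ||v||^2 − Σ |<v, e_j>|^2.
Σ |<v, e_j>|^2 = 27; ||v||^2 = 27; deficit = 0

Write each e_j = u_j / sqrt(<u_j, u_j>) where u_j is the displayed integer vector. Then <v, e_j> = <v, u_j> / sqrt(<u_j, u_j>), so |<v, e_j>|^2 = <v, u_j>^2 / <u_j, u_j>.
Coefficients: <v, e_1> = -12/sqrt(8), <v, e_2> = -6/sqrt(4).
Square and sum: Σ |<v, e_j>|^2 = 27.
Compute ||v||^2 = v·v = 27.
Deficit = 27 − 27 = 0 ≥ 0, confirming Bessel's inequality. (The deficit equals ||v − Σ <v,e_j> e_j||^2, the squared distance from v to span{e_j}.)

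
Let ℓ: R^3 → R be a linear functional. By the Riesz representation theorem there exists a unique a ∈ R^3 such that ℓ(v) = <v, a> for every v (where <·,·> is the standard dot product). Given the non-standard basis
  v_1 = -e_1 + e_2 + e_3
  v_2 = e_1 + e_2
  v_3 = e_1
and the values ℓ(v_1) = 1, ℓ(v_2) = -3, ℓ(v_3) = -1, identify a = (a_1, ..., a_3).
a = (-1, -2, 2)

Write a = (a_1, ..., a_3) in the standard basis. For each basis vector v_i, ℓ(v_i) = <v_i, a> is a linear equation in the a_j's. Collect the n equations into a matrix system V a = ℓ, where row i of V is v_i (expressed in the standard basis). Since V is invertible (lower-triangular with 1s on the diagonal, up to permutation), solve by back-substitution:
  V =
[[-1, 1, 1],
 [1, 1, 0],
 [1, 0, 0]]
  V a = (1, -3, -1)
Solving gives a = (-1, -2, 2).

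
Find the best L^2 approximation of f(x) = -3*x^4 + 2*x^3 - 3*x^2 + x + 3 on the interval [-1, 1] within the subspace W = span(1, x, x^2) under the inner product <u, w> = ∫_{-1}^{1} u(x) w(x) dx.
g(x) = -39*x^2/7 + 11*x/5 + 114/35

The best approximation g ∈ W is the orthogonal projection of f onto W. Writing g = a_0 + a_1 x + a_2 x^2, the coefficients solve the normal equations G · a = b where
  G_{ij} = <φ_i, φ_j> and b_i = <f, φ_i>, with φ_0 = 1, φ_1 = x, φ_2 = x^2.
G =
  [2, 0, 2/3]
  [0, 2/3, 0]
  [2/3, 0, 2/5],
b = (14/5, 22/15, -2/35).
Solving gives a_0 = 114/35, a_1 = 11/5, a_2 = -39/7, so
  g(x) = -39*x^2/7 + 11*x/5 + 114/35.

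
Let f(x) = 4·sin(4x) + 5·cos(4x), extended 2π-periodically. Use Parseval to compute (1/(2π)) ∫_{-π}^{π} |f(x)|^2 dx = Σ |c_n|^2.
Σ |c_n|^2 = 41/2

Expand |f|^2 and use orthogonality of {sin(nx), cos(mx)} on [-π, π]:
  ∫_{-π}^{π} sin(nx)^2 dx = π, ∫ cos(mx)^2 dx = π, and cross terms integrate to 0.
So ∫_{-π}^{π} f(x)^2 dx = 4^2 · π + 5^2 · π = (16 + 25)π.
Divide by 2π: (16 + 25)/2 = 41/2.
By Parseval, this equals Σ |c_n|^2.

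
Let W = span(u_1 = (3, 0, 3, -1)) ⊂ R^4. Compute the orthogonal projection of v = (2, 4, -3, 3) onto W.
proj_W(v) = (-18/19, 0, -18/19, 6/19)

Set up U = [u_1 | ... | u_1] ∈ R^(4×1). The projector onto W = col(U) is P = U (U^T U)^(-1) U^T.
Compute U^T U =
  [19],
and U^T v = (-6).
Solve U^T U · c = U^T v for the coefficients: c = (-6/19). The projection is proj_W(v) = U c.
Check: (v - proj_W(v)) · u_1 = 0  (should be 0).
Result: proj_W(v) = (-18/19, 0, -18/19, 6/19).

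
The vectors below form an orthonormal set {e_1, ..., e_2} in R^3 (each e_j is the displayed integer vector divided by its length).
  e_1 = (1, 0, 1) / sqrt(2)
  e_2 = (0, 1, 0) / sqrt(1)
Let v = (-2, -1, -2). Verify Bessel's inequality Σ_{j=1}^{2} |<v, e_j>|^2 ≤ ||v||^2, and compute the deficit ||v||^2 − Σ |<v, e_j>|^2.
Σ |<v, e_j>|^2 = 9; ||v||^2 = 9; deficit = 0

Write each e_j = u_j / sqrt(<u_j, u_j>) where u_j is the displayed integer vector. Then <v, e_j> = <v, u_j> / sqrt(<u_j, u_j>), so |<v, e_j>|^2 = <v, u_j>^2 / <u_j, u_j>.
Coefficients: <v, e_1> = -4/sqrt(2), <v, e_2> = -1/sqrt(1).
Square and sum: Σ |<v, e_j>|^2 = 9.
Compute ||v||^2 = v·v = 9.
Deficit = 9 − 9 = 0 ≥ 0, confirming Bessel's inequality. (The deficit equals ||v − Σ <v,e_j> e_j||^2, the squared distance from v to span{e_j}.)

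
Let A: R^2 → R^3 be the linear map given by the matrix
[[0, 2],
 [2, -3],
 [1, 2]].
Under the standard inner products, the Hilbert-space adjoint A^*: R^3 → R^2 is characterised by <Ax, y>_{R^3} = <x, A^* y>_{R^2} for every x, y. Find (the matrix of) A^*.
A^* = A^T =
[[0, 2, 1],
 [2, -3, 2]]

For real matrices with standard dot products, the defining identity <Ax, y> = <x, A^* y> gives (Ax)^T y = x^T (A^*) y, i.e. x^T A^T y = x^T (A^*) y. Since this holds for all x, y, we must have A^* = A^T. Therefore
A^* =
[[0, 2, 1],
 [2, -3, 2]].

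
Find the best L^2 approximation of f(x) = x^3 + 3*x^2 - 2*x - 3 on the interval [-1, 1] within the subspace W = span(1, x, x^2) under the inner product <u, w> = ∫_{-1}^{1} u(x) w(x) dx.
g(x) = 3*x^2 - 7*x/5 - 3

The best approximation g ∈ W is the orthogonal projection of f onto W. Writing g = a_0 + a_1 x + a_2 x^2, the coefficients solve the normal equations G · a = b where
  G_{ij} = <φ_i, φ_j> and b_i = <f, φ_i>, with φ_0 = 1, φ_1 = x, φ_2 = x^2.
G =
  [2, 0, 2/3]
  [0, 2/3, 0]
  [2/3, 0, 2/5],
b = (-4, -14/15, -4/5).
Solving gives a_0 = -3, a_1 = -7/5, a_2 = 3, so
  g(x) = 3*x^2 - 7*x/5 - 3.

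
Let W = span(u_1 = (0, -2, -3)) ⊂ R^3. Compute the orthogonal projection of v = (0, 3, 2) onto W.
proj_W(v) = (0, 24/13, 36/13)

Set up U = [u_1 | ... | u_1] ∈ R^(3×1). The projector onto W = col(U) is P = U (U^T U)^(-1) U^T.
Compute U^T U =
  [13],
and U^T v = (-12).
Solve U^T U · c = U^T v for the coefficients: c = (-12/13). The projection is proj_W(v) = U c.
Check: (v - proj_W(v)) · u_1 = 0  (should be 0).
Result: proj_W(v) = (0, 24/13, 36/13).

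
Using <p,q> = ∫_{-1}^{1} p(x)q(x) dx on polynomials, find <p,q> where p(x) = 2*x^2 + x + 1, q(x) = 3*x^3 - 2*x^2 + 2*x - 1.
<p,q> = -56/15

Expand the product: p(x)·q(x) = 6*x^5 - x^4 + 5*x^3 - 2*x^2 + x - 1.
∫_{-1}^{1} of each monomial x^k gives [2/(k+1) if k even, 0 if k odd]. Integrating term-by-term (or equivalently evaluating the antiderivative F(x) = x^6 - x^5/5 + 5*x^4/4 - 2*x^3/3 + x^2/2 - x at the endpoints):
  F(1) − F(−1) = 53/60 − (277/60) = -56/15.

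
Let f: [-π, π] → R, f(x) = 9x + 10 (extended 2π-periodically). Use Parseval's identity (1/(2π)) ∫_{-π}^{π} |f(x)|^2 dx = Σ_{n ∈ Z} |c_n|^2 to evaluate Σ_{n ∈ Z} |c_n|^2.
Σ |c_n|^2 = 27π^2 + 100

Expand and integrate term by term over [-π, π]:
  ∫ (9x)^2 dx = 81·(2π^3/3); ∫ 2·9·(10)·x dx = 0 (odd integrand); ∫ 10^2 dx = 100·2π.
So (1/(2π)) ∫_{-π}^{π} (9x + 10)^2 dx = 81π^2/3 + 100 = 27π^2 + 100.
Parseval ⇒ Σ |c_n|^2 = 27π^2 + 100.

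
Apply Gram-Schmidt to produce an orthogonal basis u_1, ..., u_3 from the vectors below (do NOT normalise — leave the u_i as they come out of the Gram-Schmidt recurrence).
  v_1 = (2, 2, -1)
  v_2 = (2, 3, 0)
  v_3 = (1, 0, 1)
Orthogonal basis:
  u_1 = (2, 2, -1)
  u_2 = (-2/9, 7/9, 10/9)
  u_3 = (15/17, -10/17, 10/17)

Apply the Gram-Schmidt recurrence
  u_1 = v_1
  u_i = v_i − Σ_{j<i} ((v_i · u_j) / (u_j · u_j)) · u_j.

Step by step this gives:
  u_1 = (2, 2, -1)
  u_2 = (-2/9, 7/9, 10/9)
  u_3 = (15/17, -10/17, 10/17)

Orthogonality check:
  u_2 · u_1 = 0 (should be 0)
  u_3 · u_1 = 0 (should be 0)
  u_3 · u_2 = 0 (should be 0)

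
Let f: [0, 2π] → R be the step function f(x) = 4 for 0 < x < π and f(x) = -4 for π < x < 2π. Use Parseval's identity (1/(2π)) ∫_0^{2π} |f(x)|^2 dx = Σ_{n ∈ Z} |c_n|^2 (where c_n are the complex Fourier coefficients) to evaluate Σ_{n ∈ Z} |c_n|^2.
Σ |c_n|^2 = 16

Parseval equates the L^2 energy of f (normalised by 1/(2π)) with the ℓ^2 sum of its Fourier coefficients: (1/(2π)) ∫_0^{2π} |f|^2 = Σ |c_n|^2.
Compute the left side: (1/(2π)) [∫_0^π 4^2 dx + ∫_π^{2π} (-4)^2 dx] = (1/(2π)) · (16π + 16π) = (16 + 16)/2 = 16.
So Σ_{n ∈ Z} |c_n|^2 = 16.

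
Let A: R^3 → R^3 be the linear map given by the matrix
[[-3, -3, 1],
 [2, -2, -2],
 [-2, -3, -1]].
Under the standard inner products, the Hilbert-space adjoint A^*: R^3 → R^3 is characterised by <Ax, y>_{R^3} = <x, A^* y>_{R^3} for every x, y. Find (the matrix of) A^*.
A^* = A^T =
[[-3, 2, -2],
 [-3, -2, -3],
 [1, -2, -1]]

For real matrices with standard dot products, the defining identity <Ax, y> = <x, A^* y> gives (Ax)^T y = x^T (A^*) y, i.e. x^T A^T y = x^T (A^*) y. Since this holds for all x, y, we must have A^* = A^T. Therefore
A^* =
[[-3, 2, -2],
 [-3, -2, -3],
 [1, -2, -1]].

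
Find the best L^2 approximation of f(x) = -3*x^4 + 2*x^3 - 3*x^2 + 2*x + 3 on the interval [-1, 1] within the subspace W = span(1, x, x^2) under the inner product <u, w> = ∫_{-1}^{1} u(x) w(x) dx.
g(x) = -39*x^2/7 + 16*x/5 + 114/35

The best approximation g ∈ W is the orthogonal projection of f onto W. Writing g = a_0 + a_1 x + a_2 x^2, the coefficients solve the normal equations G · a = b where
  G_{ij} = <φ_i, φ_j> and b_i = <f, φ_i>, with φ_0 = 1, φ_1 = x, φ_2 = x^2.
G =
  [2, 0, 2/3]
  [0, 2/3, 0]
  [2/3, 0, 2/5],
b = (14/5, 32/15, -2/35).
Solving gives a_0 = 114/35, a_1 = 16/5, a_2 = -39/7, so
  g(x) = -39*x^2/7 + 16*x/5 + 114/35.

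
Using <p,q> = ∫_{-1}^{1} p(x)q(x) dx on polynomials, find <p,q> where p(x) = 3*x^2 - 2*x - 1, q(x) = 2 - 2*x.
<p,q> = 8/3

Expand the product: p(x)·q(x) = -6*x^3 + 10*x^2 - 2*x - 2.
∫_{-1}^{1} of each monomial x^k gives [2/(k+1) if k even, 0 if k odd]. Integrating term-by-term (or equivalently evaluating the antiderivative F(x) = -3*x^4/2 + 10*x^3/3 - x^2 - 2*x at the endpoints):
  F(1) − F(−1) = -7/6 − (-23/6) = 8/3.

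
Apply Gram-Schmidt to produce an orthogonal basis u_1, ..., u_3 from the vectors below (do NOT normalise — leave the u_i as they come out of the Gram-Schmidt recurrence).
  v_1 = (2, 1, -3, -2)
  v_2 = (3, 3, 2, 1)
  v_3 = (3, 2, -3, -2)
Orthogonal basis:
  u_1 = (2, 1, -3, -2)
  u_2 = (26/9, 53/18, 13/6, 10/9)
  u_3 = (-4/59, 5/59, -3/59, 3/59)

Apply the Gram-Schmidt recurrence
  u_1 = v_1
  u_i = v_i − Σ_{j<i} ((v_i · u_j) / (u_j · u_j)) · u_j.

Step by step this gives:
  u_1 = (2, 1, -3, -2)
  u_2 = (26/9, 53/18, 13/6, 10/9)
  u_3 = (-4/59, 5/59, -3/59, 3/59)

Orthogonality check:
  u_2 · u_1 = 0 (should be 0)
  u_3 · u_1 = 0 (should be 0)
  u_3 · u_2 = 0 (should be 0)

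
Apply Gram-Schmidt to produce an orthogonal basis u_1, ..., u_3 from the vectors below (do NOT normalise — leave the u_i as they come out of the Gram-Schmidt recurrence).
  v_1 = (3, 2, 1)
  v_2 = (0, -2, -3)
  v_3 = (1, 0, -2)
Orthogonal basis:
  u_1 = (3, 2, 1)
  u_2 = (3/2, -1, -5/2)
  u_3 = (-32/133, 72/133, -48/133)

Apply the Gram-Schmidt recurrence
  u_1 = v_1
  u_i = v_i − Σ_{j<i} ((v_i · u_j) / (u_j · u_j)) · u_j.

Step by step this gives:
  u_1 = (3, 2, 1)
  u_2 = (3/2, -1, -5/2)
  u_3 = (-32/133, 72/133, -48/133)

Orthogonality check:
  u_2 · u_1 = 0 (should be 0)
  u_3 · u_1 = 0 (should be 0)
  u_3 · u_2 = 0 (should be 0)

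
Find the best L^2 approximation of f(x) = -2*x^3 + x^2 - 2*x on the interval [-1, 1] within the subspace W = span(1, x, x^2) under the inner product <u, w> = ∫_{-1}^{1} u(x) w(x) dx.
g(x) = x^2 - 16*x/5

The best approximation g ∈ W is the orthogonal projection of f onto W. Writing g = a_0 + a_1 x + a_2 x^2, the coefficients solve the normal equations G · a = b where
  G_{ij} = <φ_i, φ_j> and b_i = <f, φ_i>, with φ_0 = 1, φ_1 = x, φ_2 = x^2.
G =
  [2, 0, 2/3]
  [0, 2/3, 0]
  [2/3, 0, 2/5],
b = (2/3, -32/15, 2/5).
Solving gives a_0 = 0, a_1 = -16/5, a_2 = 1, so
  g(x) = x^2 - 16*x/5.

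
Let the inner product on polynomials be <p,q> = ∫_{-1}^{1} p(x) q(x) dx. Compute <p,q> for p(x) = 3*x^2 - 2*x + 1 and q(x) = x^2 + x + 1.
<p,q> = 68/15

Expand the product: p(x)·q(x) = 3*x^4 + x^3 + 2*x^2 - x + 1.
∫_{-1}^{1} of each monomial x^k gives [2/(k+1) if k even, 0 if k odd]. Integrating term-by-term (or equivalently evaluating the antiderivative F(x) = 3*x^5/5 + x^4/4 + 2*x^3/3 - x^2/2 + x at the endpoints):
  F(1) − F(−1) = 121/60 − (-151/60) = 68/15.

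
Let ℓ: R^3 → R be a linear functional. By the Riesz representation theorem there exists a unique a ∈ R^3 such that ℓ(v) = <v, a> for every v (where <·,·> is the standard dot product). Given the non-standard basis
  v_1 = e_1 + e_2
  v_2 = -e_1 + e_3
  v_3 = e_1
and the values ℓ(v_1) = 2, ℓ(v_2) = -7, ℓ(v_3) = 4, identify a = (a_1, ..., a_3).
a = (4, -2, -3)

Write a = (a_1, ..., a_3) in the standard basis. For each basis vector v_i, ℓ(v_i) = <v_i, a> is a linear equation in the a_j's. Collect the n equations into a matrix system V a = ℓ, where row i of V is v_i (expressed in the standard basis). Since V is invertible (lower-triangular with 1s on the diagonal, up to permutation), solve by back-substitution:
  V =
[[1, 1, 0],
 [-1, 0, 1],
 [1, 0, 0]]
  V a = (2, -7, 4)
Solving gives a = (4, -2, -3).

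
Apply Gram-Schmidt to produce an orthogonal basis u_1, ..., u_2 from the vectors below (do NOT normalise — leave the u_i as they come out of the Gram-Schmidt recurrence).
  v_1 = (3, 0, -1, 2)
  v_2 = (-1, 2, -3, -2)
Orthogonal basis:
  u_1 = (3, 0, -1, 2)
  u_2 = (-1/7, 2, -23/7, -10/7)

Apply the Gram-Schmidt recurrence
  u_1 = v_1
  u_i = v_i − Σ_{j<i} ((v_i · u_j) / (u_j · u_j)) · u_j.

Step by step this gives:
  u_1 = (3, 0, -1, 2)
  u_2 = (-1/7, 2, -23/7, -10/7)

Orthogonality check:
  u_2 · u_1 = 0 (should be 0)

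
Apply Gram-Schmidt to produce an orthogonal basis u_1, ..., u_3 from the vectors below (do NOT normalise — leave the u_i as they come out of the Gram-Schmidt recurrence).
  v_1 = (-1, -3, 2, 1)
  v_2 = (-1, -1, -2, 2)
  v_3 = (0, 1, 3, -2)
Orthogonal basis:
  u_1 = (-1, -3, 2, 1)
  u_2 = (-13/15, -3/5, -34/15, 28/15)
  u_3 = (-135/146, 75/146, 20/73, 5/73)

Apply the Gram-Schmidt recurrence
  u_1 = v_1
  u_i = v_i − Σ_{j<i} ((v_i · u_j) / (u_j · u_j)) · u_j.

Step by step this gives:
  u_1 = (-1, -3, 2, 1)
  u_2 = (-13/15, -3/5, -34/15, 28/15)
  u_3 = (-135/146, 75/146, 20/73, 5/73)

Orthogonality check:
  u_2 · u_1 = 0 (should be 0)
  u_3 · u_1 = 0 (should be 0)
  u_3 · u_2 = 0 (should be 0)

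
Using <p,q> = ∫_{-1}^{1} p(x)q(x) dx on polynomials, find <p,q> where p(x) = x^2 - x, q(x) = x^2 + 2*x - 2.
<p,q> = -34/15

Expand the product: p(x)·q(x) = x^4 + x^3 - 4*x^2 + 2*x.
∫_{-1}^{1} of each monomial x^k gives [2/(k+1) if k even, 0 if k odd]. Integrating term-by-term (or equivalently evaluating the antiderivative F(x) = x^5/5 + x^4/4 - 4*x^3/3 + x^2 at the endpoints):
  F(1) − F(−1) = 7/60 − (143/60) = -34/15.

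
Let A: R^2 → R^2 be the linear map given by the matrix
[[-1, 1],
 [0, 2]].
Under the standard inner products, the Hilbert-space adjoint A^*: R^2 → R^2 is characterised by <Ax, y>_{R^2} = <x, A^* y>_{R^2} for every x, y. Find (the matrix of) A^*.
A^* = A^T =
[[-1, 0],
 [1, 2]]

For real matrices with standard dot products, the defining identity <Ax, y> = <x, A^* y> gives (Ax)^T y = x^T (A^*) y, i.e. x^T A^T y = x^T (A^*) y. Since this holds for all x, y, we must have A^* = A^T. Therefore
A^* =
[[-1, 0],
 [1, 2]].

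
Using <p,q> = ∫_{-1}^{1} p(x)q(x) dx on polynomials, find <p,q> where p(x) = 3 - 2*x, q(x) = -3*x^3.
<p,q> = 12/5

Expand the product: p(x)·q(x) = 6*x^4 - 9*x^3.
∫_{-1}^{1} of each monomial x^k gives [2/(k+1) if k even, 0 if k odd]. Integrating term-by-term (or equivalently evaluating the antiderivative F(x) = 6*x^5/5 - 9*x^4/4 at the endpoints):
  F(1) − F(−1) = -21/20 − (-69/20) = 12/5.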